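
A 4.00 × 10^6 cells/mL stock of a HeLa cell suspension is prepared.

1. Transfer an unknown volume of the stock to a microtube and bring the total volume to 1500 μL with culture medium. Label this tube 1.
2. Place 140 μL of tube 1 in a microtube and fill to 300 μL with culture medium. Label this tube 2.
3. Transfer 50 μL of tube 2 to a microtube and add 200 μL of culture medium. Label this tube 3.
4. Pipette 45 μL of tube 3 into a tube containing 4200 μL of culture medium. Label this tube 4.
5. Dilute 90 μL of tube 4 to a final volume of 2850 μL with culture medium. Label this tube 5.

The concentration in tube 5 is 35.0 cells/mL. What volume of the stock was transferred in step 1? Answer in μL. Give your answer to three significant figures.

Step 1: v brought to 1500 μL → factor = 1500 μL/v
Step 2: 140 μL brought to 300 μL → factor 300/140 = 2.1429
Step 3: 50 μL + 200 μL = 250 μL total → factor 250/50 = 5
Step 4: 45 μL + 4200 μL = 4245 μL total → factor 4245/45 = 94.333
Step 5: 90 μL brought to 2850 μL → factor 2850/90 = 31.667
Product of known-step factors = 32006
Overall factor = 4.00 × 10^6 cells/mL / (35.0 cells/mL) = 1.1429 × 10^5
Step-1 factor = 1.1429 × 10^5 / 32006 = 3.5708
v = 1500 μL / 3.5708 = 420 μL

420 μL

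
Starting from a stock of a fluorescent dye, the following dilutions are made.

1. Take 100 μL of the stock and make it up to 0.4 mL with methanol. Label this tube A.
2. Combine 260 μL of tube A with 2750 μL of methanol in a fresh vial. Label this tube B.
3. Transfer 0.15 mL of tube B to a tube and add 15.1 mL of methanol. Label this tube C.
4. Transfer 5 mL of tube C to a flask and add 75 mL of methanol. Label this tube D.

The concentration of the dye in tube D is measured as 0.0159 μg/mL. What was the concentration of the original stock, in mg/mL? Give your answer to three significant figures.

1.20 mg/mL

Step 1: 100 μL brought to 0.4 mL → factor 400/100 = 4
Step 2: 260 μL + 2750 μL = 3010 μL total → factor 3010/260 = 11.577
Step 3: 0.15 mL + 15.1 mL = 15.25 mL total → factor 15.25/0.15 = 101.67
Step 4: 5 mL + 75 mL = 80 mL total → factor 80/5 = 16
Overall dilution factor = 4 × 11.577 × 101.67 × 16 = 75327
Stock = 0.0159 μg/mL × 75327 = 1198 μg/mL = 1.20 mg/mL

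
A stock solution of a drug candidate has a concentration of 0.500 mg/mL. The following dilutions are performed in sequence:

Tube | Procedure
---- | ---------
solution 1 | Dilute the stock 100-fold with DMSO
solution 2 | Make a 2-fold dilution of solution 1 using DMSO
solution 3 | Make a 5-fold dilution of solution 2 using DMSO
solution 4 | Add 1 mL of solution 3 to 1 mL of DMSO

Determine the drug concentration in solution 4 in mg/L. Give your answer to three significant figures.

0.250 mg/L

Step 1: 100-fold → factor 100
Step 2: 2-fold → factor 2
Step 3: 5-fold → factor 5
Step 4: 1 mL + 1 mL = 2 mL total → factor 2/1 = 2
Overall dilution factor = 100 × 2 × 5 × 2 = 2000
Final = 0.500 mg/mL / 2000 = 0.0002500 mg/mL = 0.250 mg/L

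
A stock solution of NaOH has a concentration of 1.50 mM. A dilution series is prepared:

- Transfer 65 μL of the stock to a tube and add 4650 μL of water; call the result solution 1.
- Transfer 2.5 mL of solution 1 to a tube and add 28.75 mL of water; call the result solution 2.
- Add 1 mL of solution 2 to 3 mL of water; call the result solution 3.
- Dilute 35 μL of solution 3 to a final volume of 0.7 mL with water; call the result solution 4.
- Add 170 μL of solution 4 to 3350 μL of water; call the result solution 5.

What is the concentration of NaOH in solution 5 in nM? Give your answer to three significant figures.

0.999 nM

Step 1: 65 μL + 4650 μL = 4715 μL total → factor 4715/65 = 72.538
Step 2: 2.5 mL + 28.75 mL = 31.25 mL total → factor 31.25/2.5 = 12.5
Step 3: 1 mL + 3 mL = 4 mL total → factor 4/1 = 4
Step 4: 35 μL brought to 0.7 mL → factor 700/35 = 20
Step 5: 170 μL + 3350 μL = 3520 μL total → factor 3520/170 = 20.706
Overall dilution factor = 72.538 × 12.5 × 4 × 20 × 20.706 = 1.502 × 10^6
Final = 1.50 mM / 1.502 × 10^6 = 9.987 × 10^-7 mM = 0.999 nM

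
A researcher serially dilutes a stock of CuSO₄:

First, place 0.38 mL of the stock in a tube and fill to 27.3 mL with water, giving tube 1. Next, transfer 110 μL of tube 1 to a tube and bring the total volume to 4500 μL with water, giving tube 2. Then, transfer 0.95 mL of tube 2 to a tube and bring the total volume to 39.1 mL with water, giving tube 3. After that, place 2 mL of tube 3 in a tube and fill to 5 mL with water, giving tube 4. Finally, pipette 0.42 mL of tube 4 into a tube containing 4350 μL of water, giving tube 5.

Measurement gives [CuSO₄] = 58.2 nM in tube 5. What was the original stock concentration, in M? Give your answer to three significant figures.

Step 1: 0.38 mL brought to 27.3 mL → factor 27.3/0.38 = 71.842
Step 2: 110 μL brought to 4500 μL → factor 4500/110 = 40.909
Step 3: 0.95 mL brought to 39.1 mL → factor 39.1/0.95 = 41.158
Step 4: 2 mL brought to 5 mL → factor 5/2 = 2.5
Step 5: 0.42 mL + 4350 μL = 4.77 mL total → factor 4.77/0.42 = 11.357
Overall dilution factor = 71.842 × 40.909 × 41.158 × 2.5 × 11.357 = 3.4345 × 10^6
Stock = 58.2 nM × 3.4345 × 10^6 = 1.999 × 10^8 nM = 0.200 M

0.200 M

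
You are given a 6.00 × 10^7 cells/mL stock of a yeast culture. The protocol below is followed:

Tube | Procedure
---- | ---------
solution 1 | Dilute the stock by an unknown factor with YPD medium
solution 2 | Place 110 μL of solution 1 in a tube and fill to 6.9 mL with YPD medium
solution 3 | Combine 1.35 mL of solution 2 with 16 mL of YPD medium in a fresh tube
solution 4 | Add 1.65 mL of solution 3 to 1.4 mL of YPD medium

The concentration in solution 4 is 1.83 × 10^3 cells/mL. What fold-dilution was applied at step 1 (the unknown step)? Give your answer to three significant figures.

22.0-fold

Step 1: unknown factor x
Step 2: 110 μL brought to 6.9 mL → factor 6900/110 = 62.727
Step 3: 1.35 mL + 16 mL = 17.35 mL total → factor 17.35/1.35 = 12.852
Step 4: 1.65 mL + 1.4 mL = 3.05 mL total → factor 3.05/1.65 = 1.8485
Product of known-step factors = 1490.2
Overall factor = 6.00 × 10^7 cells/mL / (1.83 × 10^3 cells/mL) = 32787
x = 32787 / 1490.2 = 22.0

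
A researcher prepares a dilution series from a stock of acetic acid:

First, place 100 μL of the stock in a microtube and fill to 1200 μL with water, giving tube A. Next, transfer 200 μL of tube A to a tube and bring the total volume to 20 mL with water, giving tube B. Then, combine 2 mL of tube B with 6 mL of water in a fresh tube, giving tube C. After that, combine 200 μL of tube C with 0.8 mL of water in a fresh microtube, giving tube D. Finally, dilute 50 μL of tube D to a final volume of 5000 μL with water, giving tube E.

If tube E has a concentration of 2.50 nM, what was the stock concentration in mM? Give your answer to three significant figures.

6.00 mM

Step 1: 100 μL brought to 1200 μL → factor 1200/100 = 12
Step 2: 200 μL brought to 20 mL → factor 20000/200 = 100
Step 3: 2 mL + 6 mL = 8 mL total → factor 8/2 = 4
Step 4: 200 μL + 0.8 mL = 1000 μL total → factor 1000/200 = 5
Step 5: 50 μL brought to 5000 μL → factor 5000/50 = 100
Overall dilution factor = 12 × 100 × 4 × 5 × 100 = 2.4 × 10^6
Stock = 2.50 nM × 2.4 × 10^6 = 6.000 × 10^6 nM = 6.00 mM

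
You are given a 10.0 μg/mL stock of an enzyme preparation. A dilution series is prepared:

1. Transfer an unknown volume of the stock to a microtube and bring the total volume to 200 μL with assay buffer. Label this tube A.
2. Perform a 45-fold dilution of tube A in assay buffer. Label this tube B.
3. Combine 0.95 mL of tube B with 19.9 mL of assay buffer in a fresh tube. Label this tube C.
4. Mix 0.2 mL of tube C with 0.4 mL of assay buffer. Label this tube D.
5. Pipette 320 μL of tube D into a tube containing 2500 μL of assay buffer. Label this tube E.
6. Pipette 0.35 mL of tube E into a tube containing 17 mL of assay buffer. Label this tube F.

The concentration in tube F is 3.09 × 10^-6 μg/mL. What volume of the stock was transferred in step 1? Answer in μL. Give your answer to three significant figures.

Step 1: v brought to 200 μL → factor = 200 μL/v
Step 2: 45-fold → factor 45
Step 3: 0.95 mL + 19.9 mL = 20.85 mL total → factor 20.85/0.95 = 21.947
Step 4: 0.2 mL + 0.4 mL = 0.6 mL total → factor 0.6/0.2 = 3
Step 5: 320 μL + 2500 μL = 2820 μL total → factor 2820/320 = 8.8125
Step 6: 0.35 mL + 17 mL = 17.35 mL total → factor 17.35/0.35 = 49.571
Product of known-step factors = 1.2943 × 10^6
Overall factor = 10.0 μg/mL / (3.09 × 10^-6 μg/mL) = 3.2362 × 10^6
Step-1 factor = 3.2362 × 10^6 / 1.2943 × 10^6 = 2.5003
v = 200 μL / 2.5003 = 80.0 μL

80.0 μL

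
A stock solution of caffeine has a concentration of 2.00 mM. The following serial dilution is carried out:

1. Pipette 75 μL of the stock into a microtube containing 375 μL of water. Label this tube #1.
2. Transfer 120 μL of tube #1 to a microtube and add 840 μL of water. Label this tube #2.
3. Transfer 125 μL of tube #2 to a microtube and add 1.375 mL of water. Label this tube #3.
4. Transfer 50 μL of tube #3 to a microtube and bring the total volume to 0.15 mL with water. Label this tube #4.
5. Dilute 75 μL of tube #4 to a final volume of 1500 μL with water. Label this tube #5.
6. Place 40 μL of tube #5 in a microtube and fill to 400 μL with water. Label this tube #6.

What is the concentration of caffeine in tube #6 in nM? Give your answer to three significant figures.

5.79 nM

Step 1: 75 μL + 375 μL = 450 μL total → factor 450/75 = 6
Step 2: 120 μL + 840 μL = 960 μL total → factor 960/120 = 8
Step 3: 125 μL + 1.375 mL = 1500 μL total → factor 1500/125 = 12
Step 4: 50 μL brought to 0.15 mL → factor 150/50 = 3
Step 5: 75 μL brought to 1500 μL → factor 1500/75 = 20
Step 6: 40 μL brought to 400 μL → factor 400/40 = 10
Overall dilution factor = 6 × 8 × 12 × 3 × 20 × 10 = 3.456 × 10^5
Final = 2.00 mM / 3.456 × 10^5 = 5.787 × 10^-6 mM = 5.79 nM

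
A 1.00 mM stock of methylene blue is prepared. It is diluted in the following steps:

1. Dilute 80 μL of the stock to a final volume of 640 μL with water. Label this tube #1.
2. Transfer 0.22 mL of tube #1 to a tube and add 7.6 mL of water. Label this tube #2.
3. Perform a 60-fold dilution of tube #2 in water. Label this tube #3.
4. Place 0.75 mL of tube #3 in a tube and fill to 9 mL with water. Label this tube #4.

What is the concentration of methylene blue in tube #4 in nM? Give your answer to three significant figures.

4.88 nM

Step 1: 80 μL brought to 640 μL → factor 640/80 = 8
Step 2: 0.22 mL + 7.6 mL = 7.82 mL total → factor 7.82/0.22 = 35.545
Step 3: 60-fold → factor 60
Step 4: 0.75 mL brought to 9 mL → factor 9/0.75 = 12
Overall dilution factor = 8 × 35.545 × 60 × 12 = 2.0474 × 10^5
Final = 1.00 mM / 2.0474 × 10^5 = 4.884 × 10^-6 mM = 4.88 nM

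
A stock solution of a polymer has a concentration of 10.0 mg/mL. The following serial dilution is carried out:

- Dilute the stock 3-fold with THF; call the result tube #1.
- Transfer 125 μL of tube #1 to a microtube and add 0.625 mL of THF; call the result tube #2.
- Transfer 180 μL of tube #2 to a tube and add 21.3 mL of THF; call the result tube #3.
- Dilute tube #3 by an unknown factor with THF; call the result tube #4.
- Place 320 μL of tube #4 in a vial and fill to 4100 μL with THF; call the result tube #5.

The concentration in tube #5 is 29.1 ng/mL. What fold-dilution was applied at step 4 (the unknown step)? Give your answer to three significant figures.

Step 1: 3-fold → factor 3
Step 2: 125 μL + 0.625 mL = 750 μL total → factor 750/125 = 6
Step 3: 180 μL + 21.3 mL = 21480 μL total → factor 21480/180 = 119.33
Step 4: unknown factor x
Step 5: 320 μL brought to 4100 μL → factor 4100/320 = 12.812
Product of known-step factors = 27521
Overall factor = 10.0 mg/mL / (29.1 ng/mL) = 3.4364 × 10^5
x = 3.4364 × 10^5 / 27521 = 12.5

12.5-fold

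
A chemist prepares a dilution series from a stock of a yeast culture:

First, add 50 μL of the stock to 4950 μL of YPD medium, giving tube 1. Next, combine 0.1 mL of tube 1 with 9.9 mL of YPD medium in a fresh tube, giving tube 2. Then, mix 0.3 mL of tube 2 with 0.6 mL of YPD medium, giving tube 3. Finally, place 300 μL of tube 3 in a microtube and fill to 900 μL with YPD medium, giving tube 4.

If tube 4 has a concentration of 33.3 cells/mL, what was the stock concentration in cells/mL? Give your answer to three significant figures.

3.00 × 10^6 cells/mL

Step 1: 50 μL + 4950 μL = 5000 μL total → factor 5000/50 = 100
Step 2: 0.1 mL + 9.9 mL = 10 mL total → factor 10/0.1 = 100
Step 3: 0.3 mL + 0.6 mL = 0.9 mL total → factor 0.9/0.3 = 3
Step 4: 300 μL brought to 900 μL → factor 900/300 = 3
Overall dilution factor = 100 × 100 × 3 × 3 = 90000
Stock = 33.3 cells/mL × 90000 = 3.00 × 10^6 cells/mL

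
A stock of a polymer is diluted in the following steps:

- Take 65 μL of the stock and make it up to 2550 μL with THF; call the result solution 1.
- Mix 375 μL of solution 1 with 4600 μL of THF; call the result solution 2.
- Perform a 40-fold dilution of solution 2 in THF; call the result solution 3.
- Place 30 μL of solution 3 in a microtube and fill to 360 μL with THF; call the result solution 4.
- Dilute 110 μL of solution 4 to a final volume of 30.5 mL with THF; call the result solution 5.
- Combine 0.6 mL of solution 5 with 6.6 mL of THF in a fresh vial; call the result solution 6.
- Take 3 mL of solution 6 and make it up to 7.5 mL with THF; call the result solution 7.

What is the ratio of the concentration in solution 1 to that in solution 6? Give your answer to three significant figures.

Step 1: 65 μL brought to 2550 μL → factor 2550/65 = 39.231
Step 2: 375 μL + 4600 μL = 4975 μL total → factor 4975/375 = 13.267
Step 3: 40-fold → factor 40
Step 4: 30 μL brought to 360 μL → factor 360/30 = 12
Step 5: 110 μL brought to 30.5 mL → factor 30500/110 = 277.27
Step 6: 0.6 mL + 6.6 mL = 7.2 mL total → factor 7.2/0.6 = 12
Dilution factor to solution 1 = 39.231; to solution 6 = 8.3122 × 10^8
[solution 1]/[solution 6] = (factor to solution 6)/(factor to solution 1) = 8.3122 × 10^8/39.231 = 2.12 × 10^7

2.12 × 10^7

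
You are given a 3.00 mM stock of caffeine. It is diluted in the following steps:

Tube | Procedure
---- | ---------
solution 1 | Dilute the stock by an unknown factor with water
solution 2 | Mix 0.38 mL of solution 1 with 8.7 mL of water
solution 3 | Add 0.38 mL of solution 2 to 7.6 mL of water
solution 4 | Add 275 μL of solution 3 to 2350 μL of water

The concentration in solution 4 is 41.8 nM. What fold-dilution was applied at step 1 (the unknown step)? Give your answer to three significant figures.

Step 1: unknown factor x
Step 2: 0.38 mL + 8.7 mL = 9.08 mL total → factor 9.08/0.38 = 23.895
Step 3: 0.38 mL + 7.6 mL = 7.98 mL total → factor 7.98/0.38 = 21
Step 4: 275 μL + 2350 μL = 2625 μL total → factor 2625/275 = 9.5455
Product of known-step factors = 4789.8
Overall factor = 3.00 mM / (41.8 nM) = 71770
x = 71770 / 4789.8 = 15.0

15.0-fold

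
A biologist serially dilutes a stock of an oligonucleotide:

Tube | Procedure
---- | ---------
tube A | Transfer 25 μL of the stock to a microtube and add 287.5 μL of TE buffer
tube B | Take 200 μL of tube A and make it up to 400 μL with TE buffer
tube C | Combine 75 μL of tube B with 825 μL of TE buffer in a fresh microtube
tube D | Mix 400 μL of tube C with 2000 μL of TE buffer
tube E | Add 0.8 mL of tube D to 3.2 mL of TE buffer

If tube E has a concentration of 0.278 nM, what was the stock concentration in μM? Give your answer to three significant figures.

Step 1: 25 μL + 287.5 μL = 312.5 μL total → factor 312.5/25 = 12.5
Step 2: 200 μL brought to 400 μL → factor 400/200 = 2
Step 3: 75 μL + 825 μL = 900 μL total → factor 900/75 = 12
Step 4: 400 μL + 2000 μL = 2400 μL total → factor 2400/400 = 6
Step 5: 0.8 mL + 3.2 mL = 4 mL total → factor 4/0.8 = 5
Overall dilution factor = 12.5 × 2 × 12 × 6 × 5 = 9000
Stock = 0.278 nM × 9000 = 2502 nM = 2.50 μM

2.50 μM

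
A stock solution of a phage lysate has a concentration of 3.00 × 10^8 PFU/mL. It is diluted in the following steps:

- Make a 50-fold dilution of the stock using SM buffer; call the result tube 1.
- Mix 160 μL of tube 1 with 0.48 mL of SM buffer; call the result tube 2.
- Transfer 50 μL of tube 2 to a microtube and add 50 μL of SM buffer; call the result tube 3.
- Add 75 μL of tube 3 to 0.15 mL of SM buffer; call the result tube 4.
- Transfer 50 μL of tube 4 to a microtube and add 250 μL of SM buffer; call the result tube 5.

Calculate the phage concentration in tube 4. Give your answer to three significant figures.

Step 1: 50-fold → factor 50
Step 2: 160 μL + 0.48 mL = 640 μL total → factor 640/160 = 4
Step 3: 50 μL + 50 μL = 100 μL total → factor 100/50 = 2
Step 4: 75 μL + 0.15 mL = 225 μL total → factor 225/75 = 3
Dilution factor through tube 4 = 50 × 4 × 2 × 3 = 1200
[tube 4] = 3.00 × 10^8 PFU/mL / 1200 = 2.50 × 10^5 PFU/mL

2.50 × 10^5 PFU/mL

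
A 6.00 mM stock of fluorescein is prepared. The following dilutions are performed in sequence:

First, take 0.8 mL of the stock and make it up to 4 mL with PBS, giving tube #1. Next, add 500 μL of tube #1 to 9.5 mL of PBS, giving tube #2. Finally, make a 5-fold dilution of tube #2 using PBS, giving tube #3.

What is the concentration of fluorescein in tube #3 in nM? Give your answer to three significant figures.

Step 1: 0.8 mL brought to 4 mL → factor 4/0.8 = 5
Step 2: 500 μL + 9.5 mL = 10000 μL total → factor 10000/500 = 20
Step 3: 5-fold → factor 5
Overall dilution factor = 5 × 20 × 5 = 500
Final = 6.00 mM / 500 = 0.01200 mM = 1.20 × 10^4 nM

1.20 × 10^4 nM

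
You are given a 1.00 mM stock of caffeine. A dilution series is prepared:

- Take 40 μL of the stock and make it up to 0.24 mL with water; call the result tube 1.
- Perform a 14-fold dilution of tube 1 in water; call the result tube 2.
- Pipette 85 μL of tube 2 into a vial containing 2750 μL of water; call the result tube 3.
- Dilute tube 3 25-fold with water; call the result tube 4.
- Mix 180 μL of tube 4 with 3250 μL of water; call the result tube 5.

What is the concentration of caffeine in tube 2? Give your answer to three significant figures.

0.0119 mM

Step 1: 40 μL brought to 0.24 mL → factor 240/40 = 6
Step 2: 14-fold → factor 14
Dilution factor through tube 2 = 6 × 14 = 84
[tube 2] = 1.00 mM / 84 = 0.0119 mM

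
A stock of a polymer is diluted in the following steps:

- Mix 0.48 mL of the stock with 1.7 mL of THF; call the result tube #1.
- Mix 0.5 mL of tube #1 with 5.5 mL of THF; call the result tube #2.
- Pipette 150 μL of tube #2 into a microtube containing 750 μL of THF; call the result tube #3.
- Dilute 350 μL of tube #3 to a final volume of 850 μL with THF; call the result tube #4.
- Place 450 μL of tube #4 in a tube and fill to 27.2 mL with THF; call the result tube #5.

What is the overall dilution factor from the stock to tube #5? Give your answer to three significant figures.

4.80 × 10^4

Step 1: 0.48 mL + 1.7 mL = 2.18 mL total → factor 2.18/0.48 = 4.5417
Step 2: 0.5 mL + 5.5 mL = 6 mL total → factor 6/0.5 = 12
Step 3: 150 μL + 750 μL = 900 μL total → factor 900/150 = 6
Step 4: 350 μL brought to 850 μL → factor 850/350 = 2.4286
Step 5: 450 μL brought to 27.2 mL → factor 27200/450 = 60.444
Overall dilution factor = 4.5417 × 12 × 6 × 2.4286 × 60.444 = 48002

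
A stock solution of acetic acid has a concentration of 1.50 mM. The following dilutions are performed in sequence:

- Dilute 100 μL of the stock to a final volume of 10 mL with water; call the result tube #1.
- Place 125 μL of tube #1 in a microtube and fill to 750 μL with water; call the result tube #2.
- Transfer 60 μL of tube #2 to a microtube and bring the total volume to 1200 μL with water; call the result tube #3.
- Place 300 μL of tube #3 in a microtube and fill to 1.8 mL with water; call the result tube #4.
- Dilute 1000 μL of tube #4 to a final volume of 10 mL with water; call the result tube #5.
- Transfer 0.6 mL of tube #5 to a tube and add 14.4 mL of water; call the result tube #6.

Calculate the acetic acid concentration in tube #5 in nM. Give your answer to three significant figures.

2.08 nM

Step 1: 100 μL brought to 10 mL → factor 10000/100 = 100
Step 2: 125 μL brought to 750 μL → factor 750/125 = 6
Step 3: 60 μL brought to 1200 μL → factor 1200/60 = 20
Step 4: 300 μL brought to 1.8 mL → factor 1800/300 = 6
Step 5: 1000 μL brought to 10 mL → factor 10000/1000 = 10
Dilution factor through tube #5 = 100 × 6 × 20 × 6 × 10 = 7.2 × 10^5
[tube #5] = 1.50 mM / 7.2 × 10^5 = 2.083 × 10^-6 mM = 2.08 nM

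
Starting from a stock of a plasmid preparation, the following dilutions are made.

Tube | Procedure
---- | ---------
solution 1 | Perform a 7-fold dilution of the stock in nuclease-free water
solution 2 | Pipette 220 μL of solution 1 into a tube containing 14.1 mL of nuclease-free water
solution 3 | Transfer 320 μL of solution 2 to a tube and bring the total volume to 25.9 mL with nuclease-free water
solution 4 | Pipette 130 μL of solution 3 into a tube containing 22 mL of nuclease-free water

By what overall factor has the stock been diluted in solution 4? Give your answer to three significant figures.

Step 1: 7-fold → factor 7
Step 2: 220 μL + 14.1 mL = 14320 μL total → factor 14320/220 = 65.091
Step 3: 320 μL brought to 25.9 mL → factor 25900/320 = 80.938
Step 4: 130 μL + 22 mL = 22130 μL total → factor 22130/130 = 170.23
Overall dilution factor = 7 × 65.091 × 80.938 × 170.23 = 6.2778 × 10^6

6.28 × 10^6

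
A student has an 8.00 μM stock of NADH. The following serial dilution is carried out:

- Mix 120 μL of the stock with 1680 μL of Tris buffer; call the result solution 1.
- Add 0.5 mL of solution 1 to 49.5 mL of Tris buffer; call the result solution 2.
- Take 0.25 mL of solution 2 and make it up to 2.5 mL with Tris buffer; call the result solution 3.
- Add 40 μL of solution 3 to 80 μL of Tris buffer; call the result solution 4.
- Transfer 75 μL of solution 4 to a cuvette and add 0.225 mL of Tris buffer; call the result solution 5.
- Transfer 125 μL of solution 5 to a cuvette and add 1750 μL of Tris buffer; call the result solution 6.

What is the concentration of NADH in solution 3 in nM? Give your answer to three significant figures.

Step 1: 120 μL + 1680 μL = 1800 μL total → factor 1800/120 = 15
Step 2: 0.5 mL + 49.5 mL = 50 mL total → factor 50/0.5 = 100
Step 3: 0.25 mL brought to 2.5 mL → factor 2.5/0.25 = 10
Dilution factor through solution 3 = 15 × 100 × 10 = 15000
[solution 3] = 8.00 μM / 15000 = 0.0005333 μM = 0.533 nM

0.533 nM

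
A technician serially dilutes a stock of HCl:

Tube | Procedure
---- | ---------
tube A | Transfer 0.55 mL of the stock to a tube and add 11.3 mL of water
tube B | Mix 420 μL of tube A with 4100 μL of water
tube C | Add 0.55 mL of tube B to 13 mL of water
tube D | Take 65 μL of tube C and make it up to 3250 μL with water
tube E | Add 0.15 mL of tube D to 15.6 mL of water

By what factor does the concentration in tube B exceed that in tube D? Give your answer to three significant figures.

1.23 × 10^3

Step 1: 0.55 mL + 11.3 mL = 11.85 mL total → factor 11.85/0.55 = 21.545
Step 2: 420 μL + 4100 μL = 4520 μL total → factor 4520/420 = 10.762
Step 3: 0.55 mL + 13 mL = 13.55 mL total → factor 13.55/0.55 = 24.636
Step 4: 65 μL brought to 3250 μL → factor 3250/65 = 50
Dilution factor to tube B = 231.87; to tube D = 2.8562 × 10^5
[tube B]/[tube D] = (factor to tube D)/(factor to tube B) = 2.8562 × 10^5/231.87 = 1.23 × 10^3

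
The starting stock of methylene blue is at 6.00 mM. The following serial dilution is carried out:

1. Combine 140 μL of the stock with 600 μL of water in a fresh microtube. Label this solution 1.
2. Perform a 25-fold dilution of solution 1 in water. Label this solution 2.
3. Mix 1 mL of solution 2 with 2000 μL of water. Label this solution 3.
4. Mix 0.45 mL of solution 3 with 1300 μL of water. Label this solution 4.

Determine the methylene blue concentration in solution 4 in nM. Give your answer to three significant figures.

3.89 × 10^3 nM

Step 1: 140 μL + 600 μL = 740 μL total → factor 740/140 = 5.2857
Step 2: 25-fold → factor 25
Step 3: 1 mL + 2000 μL = 3 mL total → factor 3/1 = 3
Step 4: 0.45 mL + 1300 μL = 1.75 mL total → factor 1.75/0.45 = 3.8889
Overall dilution factor = 5.2857 × 25 × 3 × 3.8889 = 1541.7
Final = 6.00 mM / 1541.7 = 0.003892 mM = 3.89 × 10^3 nM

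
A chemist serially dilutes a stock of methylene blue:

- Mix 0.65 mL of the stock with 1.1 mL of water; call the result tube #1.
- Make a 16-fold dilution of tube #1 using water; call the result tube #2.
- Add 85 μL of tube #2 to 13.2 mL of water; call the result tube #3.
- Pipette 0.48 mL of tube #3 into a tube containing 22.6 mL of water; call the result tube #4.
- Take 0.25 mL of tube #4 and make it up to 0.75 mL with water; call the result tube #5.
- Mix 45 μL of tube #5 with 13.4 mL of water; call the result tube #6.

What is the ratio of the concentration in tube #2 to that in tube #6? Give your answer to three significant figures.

6.74 × 10^6

Step 1: 0.65 mL + 1.1 mL = 1.75 mL total → factor 1.75/0.65 = 2.6923
Step 2: 16-fold → factor 16
Step 3: 85 μL + 13.2 mL = 13285 μL total → factor 13285/85 = 156.29
Step 4: 0.48 mL + 22.6 mL = 23.08 mL total → factor 23.08/0.48 = 48.083
Step 5: 0.25 mL brought to 0.75 mL → factor 0.75/0.25 = 3
Step 6: 45 μL + 13.4 mL = 13445 μL total → factor 13445/45 = 298.78
Dilution factor to tube #2 = 43.077; to tube #6 = 2.9017 × 10^8
[tube #2]/[tube #6] = (factor to tube #6)/(factor to tube #2) = 2.9017 × 10^8/43.077 = 6.74 × 10^6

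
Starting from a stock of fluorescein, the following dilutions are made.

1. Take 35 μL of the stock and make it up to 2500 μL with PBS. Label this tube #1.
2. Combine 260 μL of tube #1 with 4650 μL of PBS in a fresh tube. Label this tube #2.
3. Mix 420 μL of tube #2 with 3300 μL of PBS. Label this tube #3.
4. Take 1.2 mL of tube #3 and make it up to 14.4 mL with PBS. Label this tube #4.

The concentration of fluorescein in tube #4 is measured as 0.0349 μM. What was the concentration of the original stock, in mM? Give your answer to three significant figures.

Step 1: 35 μL brought to 2500 μL → factor 2500/35 = 71.429
Step 2: 260 μL + 4650 μL = 4910 μL total → factor 4910/260 = 18.885
Step 3: 420 μL + 3300 μL = 3720 μL total → factor 3720/420 = 8.8571
Step 4: 1.2 mL brought to 14.4 mL → factor 14.4/1.2 = 12
Overall dilution factor = 71.429 × 18.885 × 8.8571 × 12 = 1.4337 × 10^5
Stock = 0.0349 μM × 1.4337 × 10^5 = 5004 μM = 5.00 mM

5.00 mM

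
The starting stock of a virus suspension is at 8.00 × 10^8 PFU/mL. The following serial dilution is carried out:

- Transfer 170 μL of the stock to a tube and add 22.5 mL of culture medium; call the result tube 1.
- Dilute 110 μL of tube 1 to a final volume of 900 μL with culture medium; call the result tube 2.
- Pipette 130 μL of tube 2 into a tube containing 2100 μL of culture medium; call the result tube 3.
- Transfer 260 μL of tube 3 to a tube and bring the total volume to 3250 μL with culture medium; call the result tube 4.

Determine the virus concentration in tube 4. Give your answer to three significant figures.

3.42 × 10^3 PFU/mL

Step 1: 170 μL + 22.5 mL = 22670 μL total → factor 22670/170 = 133.35
Step 2: 110 μL brought to 900 μL → factor 900/110 = 8.1818
Step 3: 130 μL + 2100 μL = 2230 μL total → factor 2230/130 = 17.154
Step 4: 260 μL brought to 3250 μL → factor 3250/260 = 12.5
Overall dilution factor = 133.35 × 8.1818 × 17.154 × 12.5 = 2.3395 × 10^5
Final = 8.00 × 10^8 PFU/mL / 2.3395 × 10^5 = 3.42 × 10^3 PFU/mL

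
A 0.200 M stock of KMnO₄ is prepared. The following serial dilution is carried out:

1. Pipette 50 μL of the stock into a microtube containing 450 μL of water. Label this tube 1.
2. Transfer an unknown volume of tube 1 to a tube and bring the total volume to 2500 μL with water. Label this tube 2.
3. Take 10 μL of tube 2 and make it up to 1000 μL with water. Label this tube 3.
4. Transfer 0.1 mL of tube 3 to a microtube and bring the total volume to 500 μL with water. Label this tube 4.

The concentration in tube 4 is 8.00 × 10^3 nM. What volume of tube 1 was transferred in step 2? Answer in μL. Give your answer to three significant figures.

500 μL

Step 1: 50 μL + 450 μL = 500 μL total → factor 500/50 = 10
Step 2: v brought to 2500 μL → factor = 2500 μL/v
Step 3: 10 μL brought to 1000 μL → factor 1000/10 = 100
Step 4: 0.1 mL brought to 500 μL → factor 0.5/0.1 = 5
Product of known-step factors = 5000
Overall factor = 0.200 M / (8.00 × 10^3 nM) = 25000
Step-2 factor = 25000 / 5000 = 5
v = 2500 μL / 5 = 500 μL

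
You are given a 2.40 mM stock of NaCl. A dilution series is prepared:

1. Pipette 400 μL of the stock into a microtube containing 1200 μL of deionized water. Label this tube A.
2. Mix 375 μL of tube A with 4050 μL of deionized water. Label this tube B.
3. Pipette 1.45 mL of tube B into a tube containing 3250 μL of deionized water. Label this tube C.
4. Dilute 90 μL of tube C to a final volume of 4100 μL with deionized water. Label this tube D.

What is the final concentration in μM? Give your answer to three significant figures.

Step 1: 400 μL + 1200 μL = 1600 μL total → factor 1600/400 = 4
Step 2: 375 μL + 4050 μL = 4425 μL total → factor 4425/375 = 11.8
Step 3: 1.45 mL + 3250 μL = 4.7 mL total → factor 4.7/1.45 = 3.2414
Step 4: 90 μL brought to 4100 μL → factor 4100/90 = 45.556
Overall dilution factor = 4 × 11.8 × 3.2414 × 45.556 = 6969.7
Final = 2.40 mM / 6969.7 = 0.0003443 mM = 0.344 μM

0.344 μM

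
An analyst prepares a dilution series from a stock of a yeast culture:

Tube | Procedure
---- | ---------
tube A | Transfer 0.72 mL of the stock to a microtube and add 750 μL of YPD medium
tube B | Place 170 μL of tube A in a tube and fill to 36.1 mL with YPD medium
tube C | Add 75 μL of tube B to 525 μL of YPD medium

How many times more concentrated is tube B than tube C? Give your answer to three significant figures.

8.00

Step 1: 0.72 mL + 750 μL = 1.47 mL total → factor 1.47/0.72 = 2.0417
Step 2: 170 μL brought to 36.1 mL → factor 36100/170 = 212.35
Step 3: 75 μL + 525 μL = 600 μL total → factor 600/75 = 8
Dilution factor to tube B = 433.55; to tube C = 3468.4
[tube B]/[tube C] = (factor to tube C)/(factor to tube B) = 3468.4/433.55 = 8.00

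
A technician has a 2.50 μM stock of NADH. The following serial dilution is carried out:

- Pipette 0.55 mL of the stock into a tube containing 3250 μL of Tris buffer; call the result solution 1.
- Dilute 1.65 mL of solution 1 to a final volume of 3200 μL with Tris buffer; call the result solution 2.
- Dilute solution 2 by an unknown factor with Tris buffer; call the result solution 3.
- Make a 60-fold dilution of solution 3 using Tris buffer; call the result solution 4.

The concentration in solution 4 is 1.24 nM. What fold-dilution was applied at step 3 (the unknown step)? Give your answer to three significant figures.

Step 1: 0.55 mL + 3250 μL = 3.8 mL total → factor 3.8/0.55 = 6.9091
Step 2: 1.65 mL brought to 3200 μL → factor 3.2/1.65 = 1.9394
Step 3: unknown factor x
Step 4: 60-fold → factor 60
Product of known-step factors = 803.97
Overall factor = 2.50 μM / (1.24 nM) = 2016.1
x = 2016.1 / 803.97 = 2.51

2.51-fold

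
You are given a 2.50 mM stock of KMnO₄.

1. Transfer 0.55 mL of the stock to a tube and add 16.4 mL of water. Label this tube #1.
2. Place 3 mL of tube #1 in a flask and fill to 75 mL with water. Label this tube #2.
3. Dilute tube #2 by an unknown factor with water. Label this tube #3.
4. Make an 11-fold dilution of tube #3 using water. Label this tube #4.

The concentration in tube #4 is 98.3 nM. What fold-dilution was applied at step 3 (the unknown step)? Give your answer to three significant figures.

Step 1: 0.55 mL + 16.4 mL = 16.95 mL total → factor 16.95/0.55 = 30.818
Step 2: 3 mL brought to 75 mL → factor 75/3 = 25
Step 3: unknown factor x
Step 4: 11-fold → factor 11
Product of known-step factors = 8475
Overall factor = 2.50 mM / (98.3 nM) = 25432
x = 25432 / 8475 = 3.00

3.00-fold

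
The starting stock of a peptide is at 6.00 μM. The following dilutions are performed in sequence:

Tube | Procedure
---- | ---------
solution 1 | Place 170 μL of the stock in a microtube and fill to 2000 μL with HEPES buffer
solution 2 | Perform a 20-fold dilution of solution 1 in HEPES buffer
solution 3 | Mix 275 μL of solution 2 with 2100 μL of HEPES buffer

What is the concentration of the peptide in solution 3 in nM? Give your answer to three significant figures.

2.95 nM

Step 1: 170 μL brought to 2000 μL → factor 2000/170 = 11.765
Step 2: 20-fold → factor 20
Step 3: 275 μL + 2100 μL = 2375 μL total → factor 2375/275 = 8.6364
Overall dilution factor = 11.765 × 20 × 8.6364 = 2032.1
Final = 6.00 μM / 2032.1 = 0.002953 μM = 2.95 nM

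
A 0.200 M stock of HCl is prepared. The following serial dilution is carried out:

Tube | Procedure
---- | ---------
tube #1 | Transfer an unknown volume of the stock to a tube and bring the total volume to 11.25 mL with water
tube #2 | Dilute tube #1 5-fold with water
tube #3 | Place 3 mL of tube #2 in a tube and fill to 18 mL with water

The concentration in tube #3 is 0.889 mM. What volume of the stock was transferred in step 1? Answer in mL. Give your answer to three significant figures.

1.50 mL

Step 1: v brought to 11.25 mL → factor = 11.25 mL/v
Step 2: 5-fold → factor 5
Step 3: 3 mL brought to 18 mL → factor 18/3 = 6
Product of known-step factors = 30
Overall factor = 0.200 M / (0.889 mM) = 224.97
Step-1 factor = 224.97 / 30 = 7.4991
v = 11.25 mL / 7.4991 = 1.50 mL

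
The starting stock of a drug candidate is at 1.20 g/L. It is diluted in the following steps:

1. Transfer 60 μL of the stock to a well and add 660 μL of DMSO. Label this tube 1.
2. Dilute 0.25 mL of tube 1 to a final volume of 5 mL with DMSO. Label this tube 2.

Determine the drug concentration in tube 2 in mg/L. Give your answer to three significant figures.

Step 1: 60 μL + 660 μL = 720 μL total → factor 720/60 = 12
Step 2: 0.25 mL brought to 5 mL → factor 5/0.25 = 20
Overall dilution factor = 12 × 20 = 240
Final = 1.20 g/L / 240 = 0.005000 g/L = 5.00 mg/L

5.00 mg/L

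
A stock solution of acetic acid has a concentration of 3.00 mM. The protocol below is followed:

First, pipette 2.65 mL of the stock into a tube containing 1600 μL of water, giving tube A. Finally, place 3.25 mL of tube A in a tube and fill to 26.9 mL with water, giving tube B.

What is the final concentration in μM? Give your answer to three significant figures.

Step 1: 2.65 mL + 1600 μL = 4.25 mL total → factor 4.25/2.65 = 1.6038
Step 2: 3.25 mL brought to 26.9 mL → factor 26.9/3.25 = 8.2769
Overall dilution factor = 1.6038 × 8.2769 = 13.274
Final = 3.00 mM / 13.274 = 0.2260 mM = 226 μM

226 μM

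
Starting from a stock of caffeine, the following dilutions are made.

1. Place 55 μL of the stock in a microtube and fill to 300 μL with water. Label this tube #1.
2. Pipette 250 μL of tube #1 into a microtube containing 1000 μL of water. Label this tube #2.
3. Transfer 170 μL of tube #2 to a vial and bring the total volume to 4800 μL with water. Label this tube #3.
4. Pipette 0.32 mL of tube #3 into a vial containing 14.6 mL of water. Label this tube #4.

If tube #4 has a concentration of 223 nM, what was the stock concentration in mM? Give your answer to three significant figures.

Step 1: 55 μL brought to 300 μL → factor 300/55 = 5.4545
Step 2: 250 μL + 1000 μL = 1250 μL total → factor 1250/250 = 5
Step 3: 170 μL brought to 4800 μL → factor 4800/170 = 28.235
Step 4: 0.32 mL + 14.6 mL = 14.92 mL total → factor 14.92/0.32 = 46.625
Overall dilution factor = 5.4545 × 5 × 28.235 × 46.625 = 35904
Stock = 223 nM × 35904 = 8.007 × 10^6 nM = 8.01 mM

8.01 mM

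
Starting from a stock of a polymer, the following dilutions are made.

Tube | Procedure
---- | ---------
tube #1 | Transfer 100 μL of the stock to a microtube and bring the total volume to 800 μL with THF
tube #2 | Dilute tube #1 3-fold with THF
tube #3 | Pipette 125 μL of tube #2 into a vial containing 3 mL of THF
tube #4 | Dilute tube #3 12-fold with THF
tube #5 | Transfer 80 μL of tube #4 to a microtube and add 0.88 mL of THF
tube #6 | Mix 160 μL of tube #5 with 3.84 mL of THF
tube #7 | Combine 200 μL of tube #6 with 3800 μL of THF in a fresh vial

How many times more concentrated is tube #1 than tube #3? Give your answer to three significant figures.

75.0

Step 1: 100 μL brought to 800 μL → factor 800/100 = 8
Step 2: 3-fold → factor 3
Step 3: 125 μL + 3 mL = 3125 μL total → factor 3125/125 = 25
Dilution factor to tube #1 = 8; to tube #3 = 600
[tube #1]/[tube #3] = (factor to tube #3)/(factor to tube #1) = 600/8 = 75.0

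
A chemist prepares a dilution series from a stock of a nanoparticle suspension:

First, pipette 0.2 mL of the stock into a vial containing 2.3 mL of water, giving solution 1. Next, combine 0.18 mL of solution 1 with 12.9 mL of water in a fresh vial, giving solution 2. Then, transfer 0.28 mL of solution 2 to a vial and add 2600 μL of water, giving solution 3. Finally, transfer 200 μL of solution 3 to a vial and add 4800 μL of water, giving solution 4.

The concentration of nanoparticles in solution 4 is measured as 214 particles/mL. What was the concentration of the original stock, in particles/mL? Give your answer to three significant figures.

Step 1: 0.2 mL + 2.3 mL = 2.5 mL total → factor 2.5/0.2 = 12.5
Step 2: 0.18 mL + 12.9 mL = 13.08 mL total → factor 13.08/0.18 = 72.667
Step 3: 0.28 mL + 2600 μL = 2.88 mL total → factor 2.88/0.28 = 10.286
Step 4: 200 μL + 4800 μL = 5000 μL total → factor 5000/200 = 25
Overall dilution factor = 12.5 × 72.667 × 10.286 × 25 = 2.3357 × 10^5
Stock = 214 particles/mL × 2.3357 × 10^5 = 5.00 × 10^7 particles/mL

5.00 × 10^7 particles/mL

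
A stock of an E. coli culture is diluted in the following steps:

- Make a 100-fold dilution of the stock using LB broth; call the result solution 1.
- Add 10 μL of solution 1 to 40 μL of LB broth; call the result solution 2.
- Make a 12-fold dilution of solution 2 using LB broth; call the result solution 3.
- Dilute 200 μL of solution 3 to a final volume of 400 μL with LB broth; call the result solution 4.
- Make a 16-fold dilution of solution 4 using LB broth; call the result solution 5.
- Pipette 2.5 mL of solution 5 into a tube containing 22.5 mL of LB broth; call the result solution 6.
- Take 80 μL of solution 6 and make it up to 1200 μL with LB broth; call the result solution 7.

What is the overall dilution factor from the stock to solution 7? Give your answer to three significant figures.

2.88 × 10^7

Step 1: 100-fold → factor 100
Step 2: 10 μL + 40 μL = 50 μL total → factor 50/10 = 5
Step 3: 12-fold → factor 12
Step 4: 200 μL brought to 400 μL → factor 400/200 = 2
Step 5: 16-fold → factor 16
Step 6: 2.5 mL + 22.5 mL = 25 mL total → factor 25/2.5 = 10
Step 7: 80 μL brought to 1200 μL → factor 1200/80 = 15
Overall dilution factor = 100 × 5 × 12 × 2 × 16 × 10 × 15 = 2.88 × 10^7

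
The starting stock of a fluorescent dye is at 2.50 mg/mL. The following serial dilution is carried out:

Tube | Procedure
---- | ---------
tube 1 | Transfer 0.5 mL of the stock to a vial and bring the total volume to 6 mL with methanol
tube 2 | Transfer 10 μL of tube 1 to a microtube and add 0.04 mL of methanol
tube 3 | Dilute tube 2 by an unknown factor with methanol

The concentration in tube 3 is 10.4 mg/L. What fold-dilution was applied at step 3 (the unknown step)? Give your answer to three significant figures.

Step 1: 0.5 mL brought to 6 mL → factor 6/0.5 = 12
Step 2: 10 μL + 0.04 mL = 50 μL total → factor 50/10 = 5
Step 3: unknown factor x
Product of known-step factors = 60
Overall factor = 2.50 mg/mL / (10.4 mg/L) = 240.38
x = 240.38 / 60 = 4.01

4.01-fold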